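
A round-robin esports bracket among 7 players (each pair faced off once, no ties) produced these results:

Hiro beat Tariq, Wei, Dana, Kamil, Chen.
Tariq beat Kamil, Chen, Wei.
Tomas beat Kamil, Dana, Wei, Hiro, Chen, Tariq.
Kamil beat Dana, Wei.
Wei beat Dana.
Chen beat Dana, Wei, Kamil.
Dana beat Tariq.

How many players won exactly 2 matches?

1

Win totals: Kamil 2, Dana 1, Hiro 5, Tariq 3, Chen 3, Wei 1, Tomas 6.
Exactly 2: Kamil — 1 player.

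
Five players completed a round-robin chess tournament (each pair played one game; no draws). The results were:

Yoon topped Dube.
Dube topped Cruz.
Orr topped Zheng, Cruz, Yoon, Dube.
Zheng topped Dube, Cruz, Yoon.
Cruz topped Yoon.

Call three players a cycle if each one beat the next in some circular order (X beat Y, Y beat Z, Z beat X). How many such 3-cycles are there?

1

Of the C(5,3) = 10 triples, the cyclic ones are: {Yoon, Cruz, Dube}.
That is 1.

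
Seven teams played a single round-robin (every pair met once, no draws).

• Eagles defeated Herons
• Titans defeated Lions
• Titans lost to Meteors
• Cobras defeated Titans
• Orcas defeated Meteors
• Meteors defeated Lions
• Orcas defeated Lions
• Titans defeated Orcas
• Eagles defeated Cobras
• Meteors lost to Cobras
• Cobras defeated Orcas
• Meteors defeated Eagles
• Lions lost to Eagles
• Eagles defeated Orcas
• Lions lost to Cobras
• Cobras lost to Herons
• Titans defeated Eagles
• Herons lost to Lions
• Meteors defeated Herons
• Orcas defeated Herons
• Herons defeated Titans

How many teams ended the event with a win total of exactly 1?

1

Win totals: Eagles 4, Lions 1, Herons 2, Titans 3, Orcas 3, Meteors 4, Cobras 4.
Exactly 1: Lions — 1 team.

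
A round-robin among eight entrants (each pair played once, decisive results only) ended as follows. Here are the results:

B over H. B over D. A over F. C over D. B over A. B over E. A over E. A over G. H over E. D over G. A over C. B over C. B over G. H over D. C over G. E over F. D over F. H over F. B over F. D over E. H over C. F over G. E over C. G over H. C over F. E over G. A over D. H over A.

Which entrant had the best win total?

Win totals: A 5, B 7, C 3, D 3, E 3, F 1, G 1, H 5.
B leads with 7 wins (next highest: 5).

B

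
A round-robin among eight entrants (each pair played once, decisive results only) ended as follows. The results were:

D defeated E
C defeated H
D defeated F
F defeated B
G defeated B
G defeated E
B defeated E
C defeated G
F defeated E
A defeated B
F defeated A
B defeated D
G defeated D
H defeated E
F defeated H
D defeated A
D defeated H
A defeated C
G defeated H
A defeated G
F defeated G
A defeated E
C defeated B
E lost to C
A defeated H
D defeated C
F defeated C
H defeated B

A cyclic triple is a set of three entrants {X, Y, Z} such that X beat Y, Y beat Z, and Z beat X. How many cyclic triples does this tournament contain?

7

Win totals: A 5, B 2, C 4, D 5, E 0, F 6, G 4, H 2.
An entrant with w wins dominates both others in C(w,2) triples; summing gives 10 + 1 + 6 + 10 + 0 + 15 + 6 + 1 = 49 transitive triples.
Total triples C(8,3) = 56, so cyclic triples = 56 − 49 = 7.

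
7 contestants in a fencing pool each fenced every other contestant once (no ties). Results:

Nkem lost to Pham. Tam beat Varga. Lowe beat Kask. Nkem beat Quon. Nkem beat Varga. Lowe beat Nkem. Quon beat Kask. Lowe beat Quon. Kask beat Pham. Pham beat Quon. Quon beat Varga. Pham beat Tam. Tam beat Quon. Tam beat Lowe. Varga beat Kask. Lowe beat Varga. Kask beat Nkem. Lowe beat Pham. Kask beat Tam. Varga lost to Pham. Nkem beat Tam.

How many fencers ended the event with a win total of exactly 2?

Win totals: Varga 1, Quon 2, Nkem 3, Pham 4, Lowe 5, Kask 3, Tam 3.
Exactly 2: Quon — 1 fencer.

1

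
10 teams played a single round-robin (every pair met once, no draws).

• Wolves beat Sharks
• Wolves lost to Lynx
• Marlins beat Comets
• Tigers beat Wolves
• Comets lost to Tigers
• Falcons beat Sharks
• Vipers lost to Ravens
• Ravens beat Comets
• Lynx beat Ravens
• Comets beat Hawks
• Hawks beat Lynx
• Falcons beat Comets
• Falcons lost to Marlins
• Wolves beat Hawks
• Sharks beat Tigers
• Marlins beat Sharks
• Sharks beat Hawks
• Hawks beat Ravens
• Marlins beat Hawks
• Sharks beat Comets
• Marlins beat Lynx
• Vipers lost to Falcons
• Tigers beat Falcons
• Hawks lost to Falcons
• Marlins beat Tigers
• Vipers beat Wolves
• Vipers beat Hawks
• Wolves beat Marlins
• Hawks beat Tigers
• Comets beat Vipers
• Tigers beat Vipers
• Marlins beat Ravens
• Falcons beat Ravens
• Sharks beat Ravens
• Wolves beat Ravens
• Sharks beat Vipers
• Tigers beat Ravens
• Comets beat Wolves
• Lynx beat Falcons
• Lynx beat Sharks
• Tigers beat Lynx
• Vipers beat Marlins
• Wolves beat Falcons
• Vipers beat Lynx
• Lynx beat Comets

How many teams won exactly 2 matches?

Win totals: Tigers 6, Vipers 4, Marlins 7, Hawks 3, Ravens 2, Comets 3, Wolves 5, Falcons 5, Sharks 5, Lynx 5.
Exactly 2: Ravens — 1 team.

1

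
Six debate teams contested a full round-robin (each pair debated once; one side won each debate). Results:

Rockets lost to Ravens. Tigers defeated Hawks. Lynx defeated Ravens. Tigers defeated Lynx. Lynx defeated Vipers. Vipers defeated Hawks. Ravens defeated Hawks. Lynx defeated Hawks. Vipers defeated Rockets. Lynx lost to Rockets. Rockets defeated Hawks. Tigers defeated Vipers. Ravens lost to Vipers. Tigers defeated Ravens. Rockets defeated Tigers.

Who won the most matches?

Win totals: Tigers 4, Rockets 3, Lynx 3, Hawks 0, Vipers 3, Ravens 2.
Tigers leads with 4 wins (next highest: 3).

Tigers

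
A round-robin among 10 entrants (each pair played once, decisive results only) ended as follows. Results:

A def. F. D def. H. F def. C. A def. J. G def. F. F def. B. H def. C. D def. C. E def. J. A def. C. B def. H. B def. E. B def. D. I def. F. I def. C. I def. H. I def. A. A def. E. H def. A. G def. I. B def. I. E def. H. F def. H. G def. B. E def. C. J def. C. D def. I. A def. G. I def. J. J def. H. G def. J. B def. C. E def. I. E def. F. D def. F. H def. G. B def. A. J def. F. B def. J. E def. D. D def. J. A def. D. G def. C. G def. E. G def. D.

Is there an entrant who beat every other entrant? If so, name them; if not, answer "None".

Highest win total is G with 7 (out of 9 possible).
G lost to A, H, so no entrant went undefeated.

None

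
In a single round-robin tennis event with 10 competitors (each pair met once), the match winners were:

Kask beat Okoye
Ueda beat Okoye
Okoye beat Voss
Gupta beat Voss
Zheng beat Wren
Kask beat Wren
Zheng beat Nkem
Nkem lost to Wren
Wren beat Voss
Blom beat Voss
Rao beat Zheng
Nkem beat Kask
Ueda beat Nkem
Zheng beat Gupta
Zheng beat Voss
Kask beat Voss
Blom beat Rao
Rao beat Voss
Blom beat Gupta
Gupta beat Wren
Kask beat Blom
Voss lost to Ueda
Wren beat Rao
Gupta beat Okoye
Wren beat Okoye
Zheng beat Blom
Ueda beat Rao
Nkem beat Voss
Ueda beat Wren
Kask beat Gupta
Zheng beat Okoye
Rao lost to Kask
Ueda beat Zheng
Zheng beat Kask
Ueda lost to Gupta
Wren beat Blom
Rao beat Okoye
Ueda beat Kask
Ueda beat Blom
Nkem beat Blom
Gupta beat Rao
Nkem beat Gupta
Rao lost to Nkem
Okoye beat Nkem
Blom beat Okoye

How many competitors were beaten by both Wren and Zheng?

Wren beat: Okoye, Voss, Rao, Nkem, Blom.
Zheng beat: Kask, Okoye, Voss, Gupta, Nkem, Blom, Wren.
Both beat: Okoye, Voss, Nkem, Blom — 4.

4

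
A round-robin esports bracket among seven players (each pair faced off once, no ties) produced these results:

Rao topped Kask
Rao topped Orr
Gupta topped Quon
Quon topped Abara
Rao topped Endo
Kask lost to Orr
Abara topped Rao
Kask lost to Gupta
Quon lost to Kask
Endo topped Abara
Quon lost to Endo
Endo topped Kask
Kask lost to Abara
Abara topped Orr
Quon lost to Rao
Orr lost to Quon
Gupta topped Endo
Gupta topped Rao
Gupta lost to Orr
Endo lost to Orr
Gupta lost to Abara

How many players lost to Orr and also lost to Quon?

0

Orr beat: Gupta, Endo, Kask.
Quon beat: Orr, Abara.
No one was beaten by both.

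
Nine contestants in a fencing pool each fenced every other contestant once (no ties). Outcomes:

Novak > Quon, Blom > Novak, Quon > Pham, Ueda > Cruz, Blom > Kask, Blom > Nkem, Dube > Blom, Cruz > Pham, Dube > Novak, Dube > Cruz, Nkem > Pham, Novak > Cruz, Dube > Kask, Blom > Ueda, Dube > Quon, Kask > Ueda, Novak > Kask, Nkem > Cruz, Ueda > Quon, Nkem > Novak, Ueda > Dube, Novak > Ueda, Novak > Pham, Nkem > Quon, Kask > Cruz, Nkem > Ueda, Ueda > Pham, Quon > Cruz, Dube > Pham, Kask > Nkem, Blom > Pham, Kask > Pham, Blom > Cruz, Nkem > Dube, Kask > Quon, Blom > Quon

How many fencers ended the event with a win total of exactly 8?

0

Win totals: Dube 6, Blom 7, Ueda 4, Pham 0, Nkem 6, Kask 5, Cruz 1, Quon 2, Novak 5.
No fencer has exactly 8 wins.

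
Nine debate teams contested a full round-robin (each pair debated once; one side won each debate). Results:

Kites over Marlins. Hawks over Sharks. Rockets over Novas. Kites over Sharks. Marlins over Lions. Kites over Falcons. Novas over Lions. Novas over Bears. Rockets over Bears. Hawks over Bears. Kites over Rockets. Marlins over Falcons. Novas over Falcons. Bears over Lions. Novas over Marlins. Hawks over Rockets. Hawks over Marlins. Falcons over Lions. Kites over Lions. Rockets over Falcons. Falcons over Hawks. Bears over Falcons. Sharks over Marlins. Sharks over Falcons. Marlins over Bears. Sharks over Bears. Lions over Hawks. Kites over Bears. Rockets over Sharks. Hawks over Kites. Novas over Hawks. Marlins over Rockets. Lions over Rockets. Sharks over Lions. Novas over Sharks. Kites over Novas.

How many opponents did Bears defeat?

Bears' results: beat Lions, Falcons; lost to Novas, Rockets, Kites, Hawks, Marlins, Sharks.
That is 2 wins.

2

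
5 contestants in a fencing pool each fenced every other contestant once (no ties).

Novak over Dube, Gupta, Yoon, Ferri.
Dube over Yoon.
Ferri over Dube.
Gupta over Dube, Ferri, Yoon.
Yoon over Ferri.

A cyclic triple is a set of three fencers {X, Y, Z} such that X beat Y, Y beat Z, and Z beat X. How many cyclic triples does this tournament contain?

1

Win totals: Ferri 1, Dube 1, Novak 4, Yoon 1, Gupta 3.
A fencer with w wins dominates both others in C(w,2) triples; summing gives 0 + 0 + 6 + 0 + 3 = 9 transitive triples.
Total triples C(5,3) = 10, so cyclic triples = 10 − 9 = 1.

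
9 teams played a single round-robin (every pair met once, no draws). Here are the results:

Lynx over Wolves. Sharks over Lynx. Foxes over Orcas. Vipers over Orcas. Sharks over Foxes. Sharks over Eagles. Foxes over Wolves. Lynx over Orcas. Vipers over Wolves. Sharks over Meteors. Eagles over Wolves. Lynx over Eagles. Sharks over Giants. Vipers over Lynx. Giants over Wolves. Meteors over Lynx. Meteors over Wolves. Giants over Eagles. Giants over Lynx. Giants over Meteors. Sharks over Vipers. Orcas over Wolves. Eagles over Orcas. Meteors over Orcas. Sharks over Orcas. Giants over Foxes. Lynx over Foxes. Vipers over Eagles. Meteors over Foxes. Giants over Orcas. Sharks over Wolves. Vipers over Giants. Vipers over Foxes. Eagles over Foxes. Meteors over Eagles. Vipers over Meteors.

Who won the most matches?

Sharks

Win totals: Lynx 4, Sharks 8, Foxes 2, Wolves 0, Orcas 1, Vipers 7, Giants 6, Eagles 3, Meteors 5.
Sharks leads with 8 wins (next highest: 7).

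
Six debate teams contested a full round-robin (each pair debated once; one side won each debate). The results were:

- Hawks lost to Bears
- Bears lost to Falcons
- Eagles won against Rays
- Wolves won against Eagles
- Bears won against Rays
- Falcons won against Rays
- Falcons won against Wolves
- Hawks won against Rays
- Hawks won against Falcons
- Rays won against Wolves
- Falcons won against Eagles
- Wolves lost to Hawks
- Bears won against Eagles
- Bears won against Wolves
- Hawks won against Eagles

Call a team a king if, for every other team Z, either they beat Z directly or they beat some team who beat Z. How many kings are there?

3

Falcons reaches everyone (king).
Wolves cannot reach Falcons, Bears, Hawks in two steps.
Rays cannot reach Falcons, Bears, Hawks in two steps.
Bears reaches everyone (king).
Eagles cannot reach Falcons, Bears, Hawks in two steps.
Hawks reaches everyone (king).
Kings: Falcons, Bears, Hawks — 3.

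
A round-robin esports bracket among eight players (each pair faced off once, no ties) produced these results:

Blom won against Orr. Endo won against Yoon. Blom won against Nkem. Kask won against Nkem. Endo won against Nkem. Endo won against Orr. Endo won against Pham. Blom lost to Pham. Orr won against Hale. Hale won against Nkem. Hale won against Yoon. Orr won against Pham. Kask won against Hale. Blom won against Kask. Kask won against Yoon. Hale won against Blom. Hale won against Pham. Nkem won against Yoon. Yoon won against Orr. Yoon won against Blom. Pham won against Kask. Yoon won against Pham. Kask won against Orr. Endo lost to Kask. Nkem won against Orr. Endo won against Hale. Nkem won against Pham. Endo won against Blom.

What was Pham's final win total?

Pham's results: beat Blom, Kask; lost to Nkem, Orr, Endo, Hale, Yoon.
That is 2 wins.

2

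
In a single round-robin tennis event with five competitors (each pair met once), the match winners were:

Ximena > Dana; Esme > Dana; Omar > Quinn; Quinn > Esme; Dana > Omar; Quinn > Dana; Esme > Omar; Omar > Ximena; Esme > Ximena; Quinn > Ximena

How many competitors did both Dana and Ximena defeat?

Dana beat: Omar.
Ximena beat: Dana.
No one was beaten by both.

0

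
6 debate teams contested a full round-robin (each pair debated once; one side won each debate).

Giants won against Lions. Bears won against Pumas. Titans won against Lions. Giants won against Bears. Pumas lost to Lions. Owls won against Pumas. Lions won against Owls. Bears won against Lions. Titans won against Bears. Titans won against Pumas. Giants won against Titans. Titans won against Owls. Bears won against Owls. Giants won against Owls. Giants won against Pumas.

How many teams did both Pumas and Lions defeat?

Pumas beat: no one.
Lions beat: Pumas, Owls.
No one was beaten by both.

0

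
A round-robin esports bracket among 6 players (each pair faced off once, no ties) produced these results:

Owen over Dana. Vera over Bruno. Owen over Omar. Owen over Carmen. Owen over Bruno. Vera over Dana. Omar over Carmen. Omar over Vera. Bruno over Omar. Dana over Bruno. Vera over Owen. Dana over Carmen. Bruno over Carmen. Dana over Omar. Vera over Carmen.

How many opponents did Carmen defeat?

Carmen's results: beat no one; lost to Vera, Dana, Omar, Owen, Bruno.
That is 0 wins.

0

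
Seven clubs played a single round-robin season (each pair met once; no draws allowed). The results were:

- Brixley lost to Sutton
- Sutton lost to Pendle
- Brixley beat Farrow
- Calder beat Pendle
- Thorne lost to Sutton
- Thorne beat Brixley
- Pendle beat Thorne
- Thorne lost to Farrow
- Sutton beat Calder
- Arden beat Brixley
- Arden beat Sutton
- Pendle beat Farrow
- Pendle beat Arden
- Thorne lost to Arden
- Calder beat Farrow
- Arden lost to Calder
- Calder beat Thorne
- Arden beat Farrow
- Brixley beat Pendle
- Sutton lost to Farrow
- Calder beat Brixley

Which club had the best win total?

Win totals: Thorne 1, Pendle 4, Arden 4, Calder 5, Sutton 3, Brixley 2, Farrow 2.
Calder leads with 5 wins (next highest: 4).

Calder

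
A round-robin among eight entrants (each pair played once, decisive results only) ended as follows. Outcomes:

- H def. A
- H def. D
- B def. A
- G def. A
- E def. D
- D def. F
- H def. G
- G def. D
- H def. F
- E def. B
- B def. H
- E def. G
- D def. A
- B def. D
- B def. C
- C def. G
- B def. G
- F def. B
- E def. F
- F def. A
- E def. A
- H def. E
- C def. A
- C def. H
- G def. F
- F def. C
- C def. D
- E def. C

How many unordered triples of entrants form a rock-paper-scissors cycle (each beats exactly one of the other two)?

8

Win totals: A 0, B 5, C 4, D 2, E 6, F 3, G 3, H 5.
An entrant with w wins dominates both others in C(w,2) triples; summing gives 0 + 10 + 6 + 1 + 15 + 3 + 3 + 10 = 48 transitive triples.
Total triples C(8,3) = 56, so cyclic triples = 56 − 48 = 8.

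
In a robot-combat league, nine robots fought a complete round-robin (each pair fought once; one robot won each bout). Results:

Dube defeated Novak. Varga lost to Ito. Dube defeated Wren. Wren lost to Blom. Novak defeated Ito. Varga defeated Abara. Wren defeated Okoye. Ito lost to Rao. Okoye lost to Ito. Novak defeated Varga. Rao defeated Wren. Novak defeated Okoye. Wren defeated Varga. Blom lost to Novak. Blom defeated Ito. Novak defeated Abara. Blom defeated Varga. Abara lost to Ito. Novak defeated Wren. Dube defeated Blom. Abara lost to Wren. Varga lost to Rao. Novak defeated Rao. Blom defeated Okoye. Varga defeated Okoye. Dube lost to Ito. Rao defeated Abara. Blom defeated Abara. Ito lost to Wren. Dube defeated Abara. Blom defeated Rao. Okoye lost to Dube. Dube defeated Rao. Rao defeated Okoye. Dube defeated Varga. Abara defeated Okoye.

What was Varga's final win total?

Varga's results: beat Abara, Okoye; lost to Dube, Ito, Novak, Wren, Blom, Rao.
That is 2 wins.

2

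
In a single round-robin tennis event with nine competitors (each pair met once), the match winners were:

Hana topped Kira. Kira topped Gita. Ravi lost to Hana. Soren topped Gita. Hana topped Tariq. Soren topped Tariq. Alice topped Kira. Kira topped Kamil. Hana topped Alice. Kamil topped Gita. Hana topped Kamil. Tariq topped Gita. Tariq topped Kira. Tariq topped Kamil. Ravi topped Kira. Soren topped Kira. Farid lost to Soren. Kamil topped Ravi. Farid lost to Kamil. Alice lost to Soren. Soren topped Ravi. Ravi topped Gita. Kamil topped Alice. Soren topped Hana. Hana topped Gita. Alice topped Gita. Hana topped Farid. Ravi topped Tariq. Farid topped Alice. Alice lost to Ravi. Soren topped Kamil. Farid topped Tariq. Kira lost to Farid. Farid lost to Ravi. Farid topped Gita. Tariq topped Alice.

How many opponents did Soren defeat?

8

Soren's results: beat Tariq, Kamil, Farid, Ravi, Gita, Hana, Alice, Kira; lost to no one.
That is 8 wins.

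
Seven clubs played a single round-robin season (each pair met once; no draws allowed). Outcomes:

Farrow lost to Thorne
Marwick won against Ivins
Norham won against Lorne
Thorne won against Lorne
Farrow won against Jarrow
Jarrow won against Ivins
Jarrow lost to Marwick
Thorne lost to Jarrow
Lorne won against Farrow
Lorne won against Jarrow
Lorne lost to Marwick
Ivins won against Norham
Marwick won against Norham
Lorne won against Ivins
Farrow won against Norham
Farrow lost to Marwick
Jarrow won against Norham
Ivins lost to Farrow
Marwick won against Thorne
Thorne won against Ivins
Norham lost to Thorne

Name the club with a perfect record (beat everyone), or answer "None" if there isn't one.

Marwick

Marwick has 6 wins out of 6 opponents — a perfect record.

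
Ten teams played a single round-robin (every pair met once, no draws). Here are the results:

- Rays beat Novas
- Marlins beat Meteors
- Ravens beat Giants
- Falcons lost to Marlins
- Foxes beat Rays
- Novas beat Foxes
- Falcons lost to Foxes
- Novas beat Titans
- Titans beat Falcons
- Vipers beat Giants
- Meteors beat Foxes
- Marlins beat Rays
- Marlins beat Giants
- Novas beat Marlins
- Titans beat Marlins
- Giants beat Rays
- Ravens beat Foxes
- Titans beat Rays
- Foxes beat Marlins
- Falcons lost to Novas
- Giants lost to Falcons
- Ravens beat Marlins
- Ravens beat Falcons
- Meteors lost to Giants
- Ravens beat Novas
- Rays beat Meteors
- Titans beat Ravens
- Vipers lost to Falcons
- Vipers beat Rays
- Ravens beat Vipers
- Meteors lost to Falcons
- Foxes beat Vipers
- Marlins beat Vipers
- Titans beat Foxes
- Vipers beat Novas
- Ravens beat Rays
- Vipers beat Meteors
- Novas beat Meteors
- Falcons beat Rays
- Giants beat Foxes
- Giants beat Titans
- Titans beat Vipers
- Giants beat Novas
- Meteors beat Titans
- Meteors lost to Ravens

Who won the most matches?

Win totals: Ravens 8, Falcons 4, Titans 6, Giants 5, Foxes 4, Novas 5, Meteors 2, Rays 2, Marlins 5, Vipers 4.
Ravens leads with 8 wins (next highest: 6).

Ravens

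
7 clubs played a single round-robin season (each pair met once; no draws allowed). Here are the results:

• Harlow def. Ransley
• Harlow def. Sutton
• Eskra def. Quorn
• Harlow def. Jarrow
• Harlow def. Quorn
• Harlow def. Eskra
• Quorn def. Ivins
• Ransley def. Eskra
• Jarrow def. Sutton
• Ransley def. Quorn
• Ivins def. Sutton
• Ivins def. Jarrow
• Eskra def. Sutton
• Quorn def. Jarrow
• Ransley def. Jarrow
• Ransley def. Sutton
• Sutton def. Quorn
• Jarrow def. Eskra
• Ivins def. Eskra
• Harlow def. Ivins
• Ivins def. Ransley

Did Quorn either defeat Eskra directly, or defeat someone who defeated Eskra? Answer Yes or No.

Quorn did not beat Eskra directly.
Quorn beat Ivins, Jarrow. Of those, Ivins beat Eskra.

Yes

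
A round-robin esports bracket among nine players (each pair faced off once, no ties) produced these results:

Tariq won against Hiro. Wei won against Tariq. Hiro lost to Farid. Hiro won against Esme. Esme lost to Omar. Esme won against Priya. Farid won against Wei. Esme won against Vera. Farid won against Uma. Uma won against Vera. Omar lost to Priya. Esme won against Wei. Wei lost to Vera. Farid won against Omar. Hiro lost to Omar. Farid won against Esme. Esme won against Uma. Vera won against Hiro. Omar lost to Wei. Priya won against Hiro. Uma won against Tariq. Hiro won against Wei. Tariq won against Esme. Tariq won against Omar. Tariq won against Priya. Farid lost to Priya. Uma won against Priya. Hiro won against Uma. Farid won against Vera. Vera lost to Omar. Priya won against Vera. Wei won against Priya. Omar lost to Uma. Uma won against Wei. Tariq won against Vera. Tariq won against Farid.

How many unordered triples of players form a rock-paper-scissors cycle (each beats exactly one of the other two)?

22

Win totals: Hiro 3, Omar 3, Esme 4, Tariq 6, Uma 5, Farid 6, Priya 4, Wei 3, Vera 2.
A player with w wins dominates both others in C(w,2) triples; summing gives 3 + 3 + 6 + 15 + 10 + 15 + 6 + 3 + 1 = 62 transitive triples.
Total triples C(9,3) = 84, so cyclic triples = 84 − 62 = 22.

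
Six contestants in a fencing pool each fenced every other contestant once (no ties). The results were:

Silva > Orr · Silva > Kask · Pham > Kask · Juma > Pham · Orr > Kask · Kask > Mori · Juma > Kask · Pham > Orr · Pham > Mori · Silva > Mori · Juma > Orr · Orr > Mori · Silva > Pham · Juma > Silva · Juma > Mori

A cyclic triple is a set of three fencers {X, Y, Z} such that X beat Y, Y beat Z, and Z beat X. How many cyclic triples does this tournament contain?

0

Of the C(6,3) = 20 triples, the cyclic ones are: none.
That is 0.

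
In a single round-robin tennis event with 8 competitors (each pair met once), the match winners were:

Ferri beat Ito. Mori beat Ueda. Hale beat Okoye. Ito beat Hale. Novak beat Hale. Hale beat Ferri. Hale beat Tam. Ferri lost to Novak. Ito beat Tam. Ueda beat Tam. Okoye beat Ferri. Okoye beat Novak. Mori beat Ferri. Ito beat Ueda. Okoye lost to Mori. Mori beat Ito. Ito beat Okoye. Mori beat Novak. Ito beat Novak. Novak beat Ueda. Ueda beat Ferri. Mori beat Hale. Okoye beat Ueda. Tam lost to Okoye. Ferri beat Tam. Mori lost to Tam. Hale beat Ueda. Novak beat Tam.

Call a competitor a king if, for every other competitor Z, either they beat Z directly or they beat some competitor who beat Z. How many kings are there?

7

Hale reaches everyone (king).
Ito reaches everyone (king).
Novak reaches everyone (king).
Tam reaches everyone (king).
Ferri reaches everyone (king).
Ueda cannot reach Hale, Novak, Okoye in two steps.
Okoye reaches everyone (king).
Mori reaches everyone (king).
Kings: Hale, Ito, Novak, Tam, Ferri, Okoye, Mori — 7.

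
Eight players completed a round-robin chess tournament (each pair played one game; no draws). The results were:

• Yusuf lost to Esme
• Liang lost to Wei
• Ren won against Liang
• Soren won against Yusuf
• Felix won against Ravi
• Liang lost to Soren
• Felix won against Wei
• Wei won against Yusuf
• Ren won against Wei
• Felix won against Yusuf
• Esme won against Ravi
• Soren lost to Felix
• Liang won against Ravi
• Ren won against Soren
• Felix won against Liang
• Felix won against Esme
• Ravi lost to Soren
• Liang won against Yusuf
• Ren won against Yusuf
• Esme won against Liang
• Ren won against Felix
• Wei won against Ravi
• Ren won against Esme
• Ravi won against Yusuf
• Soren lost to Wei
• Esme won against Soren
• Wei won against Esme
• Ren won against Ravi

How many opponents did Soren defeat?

Soren's results: beat Ravi, Yusuf, Liang; lost to Wei, Felix, Esme, Ren.
That is 3 wins.

3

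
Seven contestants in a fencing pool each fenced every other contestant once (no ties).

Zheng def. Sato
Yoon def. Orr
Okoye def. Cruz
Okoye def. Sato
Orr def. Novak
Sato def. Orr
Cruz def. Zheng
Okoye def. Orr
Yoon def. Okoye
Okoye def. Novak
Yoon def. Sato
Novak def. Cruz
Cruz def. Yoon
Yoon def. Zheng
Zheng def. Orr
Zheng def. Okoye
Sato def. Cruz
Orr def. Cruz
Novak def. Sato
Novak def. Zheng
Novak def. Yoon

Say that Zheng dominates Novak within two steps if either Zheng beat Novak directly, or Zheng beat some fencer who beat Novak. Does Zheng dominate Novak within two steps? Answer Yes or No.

Zheng did not beat Novak directly.
Zheng beat Okoye, Orr, Sato. Of those, Okoye beat Novak.

Yes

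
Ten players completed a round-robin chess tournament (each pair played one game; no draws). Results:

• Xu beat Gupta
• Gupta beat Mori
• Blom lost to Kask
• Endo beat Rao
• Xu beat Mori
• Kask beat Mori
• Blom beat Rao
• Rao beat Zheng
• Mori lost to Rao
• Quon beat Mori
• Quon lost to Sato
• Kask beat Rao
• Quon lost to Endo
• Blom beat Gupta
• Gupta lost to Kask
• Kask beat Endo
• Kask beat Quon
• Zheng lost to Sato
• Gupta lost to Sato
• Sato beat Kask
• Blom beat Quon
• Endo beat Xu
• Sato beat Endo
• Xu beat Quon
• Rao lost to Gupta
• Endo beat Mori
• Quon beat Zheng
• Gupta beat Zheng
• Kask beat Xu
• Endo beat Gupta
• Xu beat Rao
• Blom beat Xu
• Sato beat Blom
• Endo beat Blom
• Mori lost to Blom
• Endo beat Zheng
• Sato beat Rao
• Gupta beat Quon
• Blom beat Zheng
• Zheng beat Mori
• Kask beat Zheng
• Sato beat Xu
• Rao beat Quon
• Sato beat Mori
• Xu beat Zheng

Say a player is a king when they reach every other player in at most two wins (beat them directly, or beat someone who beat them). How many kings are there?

1

Zheng cannot reach Quon, Rao, Blom, Endo, Xu, Gupta, Kask, Sato in two steps.
Quon cannot reach Rao, Blom, Endo, Xu, Gupta, Kask, Sato in two steps.
Mori cannot reach Zheng, Quon, Rao, Blom, Endo, Xu, Gupta, Kask, Sato in two steps.
Rao cannot reach Blom, Endo, Xu, Gupta, Kask, Sato in two steps.
Blom cannot reach Endo, Kask, Sato in two steps.
Endo cannot reach Kask, Sato in two steps.
Xu cannot reach Blom, Endo, Kask, Sato in two steps.
Gupta cannot reach Blom, Endo, Xu, Kask, Sato in two steps.
Kask cannot reach Sato in two steps.
Sato reaches everyone (king).
Kings: Sato — 1.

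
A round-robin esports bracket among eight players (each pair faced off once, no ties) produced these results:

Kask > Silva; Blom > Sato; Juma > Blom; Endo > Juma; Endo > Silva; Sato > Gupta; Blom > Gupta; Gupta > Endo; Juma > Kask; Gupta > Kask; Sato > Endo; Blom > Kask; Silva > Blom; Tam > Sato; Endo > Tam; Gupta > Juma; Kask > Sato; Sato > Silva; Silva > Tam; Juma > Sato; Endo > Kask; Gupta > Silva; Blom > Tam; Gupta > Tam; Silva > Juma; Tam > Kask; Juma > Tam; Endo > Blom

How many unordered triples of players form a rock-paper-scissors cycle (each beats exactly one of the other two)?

16

Win totals: Blom 4, Sato 3, Endo 5, Silva 3, Juma 4, Gupta 5, Tam 2, Kask 2.
A player with w wins dominates both others in C(w,2) triples; summing gives 6 + 3 + 10 + 3 + 6 + 10 + 1 + 1 = 40 transitive triples.
Total triples C(8,3) = 56, so cyclic triples = 56 − 40 = 16.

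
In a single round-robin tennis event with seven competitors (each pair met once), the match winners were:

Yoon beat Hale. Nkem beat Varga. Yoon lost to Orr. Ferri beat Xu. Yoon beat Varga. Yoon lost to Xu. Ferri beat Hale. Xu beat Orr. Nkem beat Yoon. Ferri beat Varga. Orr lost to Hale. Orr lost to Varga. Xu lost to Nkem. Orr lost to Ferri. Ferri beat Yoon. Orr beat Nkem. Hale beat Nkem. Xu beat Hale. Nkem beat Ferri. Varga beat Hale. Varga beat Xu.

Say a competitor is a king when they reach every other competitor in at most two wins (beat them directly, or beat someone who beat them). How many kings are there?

Orr reaches everyone (king).
Xu cannot reach Ferri in two steps.
Hale reaches everyone (king).
Ferri reaches everyone (king).
Nkem reaches everyone (king).
Yoon cannot reach Ferri in two steps.
Varga cannot reach Ferri in two steps.
Kings: Orr, Hale, Ferri, Nkem — 4.

4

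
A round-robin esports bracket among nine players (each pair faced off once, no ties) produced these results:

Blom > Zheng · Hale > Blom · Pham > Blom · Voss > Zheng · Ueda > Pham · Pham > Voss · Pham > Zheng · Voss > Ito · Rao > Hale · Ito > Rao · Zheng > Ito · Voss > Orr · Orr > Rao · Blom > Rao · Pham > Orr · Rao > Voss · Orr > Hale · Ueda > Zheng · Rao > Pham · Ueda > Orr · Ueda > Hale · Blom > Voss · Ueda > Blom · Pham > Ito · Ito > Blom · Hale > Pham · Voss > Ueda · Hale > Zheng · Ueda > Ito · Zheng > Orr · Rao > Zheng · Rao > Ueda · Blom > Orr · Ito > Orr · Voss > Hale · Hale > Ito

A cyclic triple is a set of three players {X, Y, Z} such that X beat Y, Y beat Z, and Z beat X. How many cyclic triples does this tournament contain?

Win totals: Blom 4, Ito 3, Hale 4, Zheng 2, Rao 5, Orr 2, Pham 5, Voss 5, Ueda 6.
A player with w wins dominates both others in C(w,2) triples; summing gives 6 + 3 + 6 + 1 + 10 + 1 + 10 + 10 + 15 = 62 transitive triples.
Total triples C(9,3) = 84, so cyclic triples = 84 − 62 = 22.

22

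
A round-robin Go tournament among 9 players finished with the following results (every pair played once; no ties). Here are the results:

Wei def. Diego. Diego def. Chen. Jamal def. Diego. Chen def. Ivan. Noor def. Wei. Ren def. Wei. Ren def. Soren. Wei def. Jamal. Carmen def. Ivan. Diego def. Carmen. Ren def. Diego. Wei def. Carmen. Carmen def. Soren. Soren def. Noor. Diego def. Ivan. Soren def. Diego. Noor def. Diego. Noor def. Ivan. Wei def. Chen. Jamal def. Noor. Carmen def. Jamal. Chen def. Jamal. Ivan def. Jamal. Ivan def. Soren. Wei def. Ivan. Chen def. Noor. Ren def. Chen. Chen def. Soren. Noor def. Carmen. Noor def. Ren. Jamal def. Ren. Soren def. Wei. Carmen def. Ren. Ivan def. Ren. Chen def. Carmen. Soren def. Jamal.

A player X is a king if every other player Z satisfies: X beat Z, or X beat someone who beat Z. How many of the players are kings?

Diego cannot reach Wei in two steps.
Ivan cannot reach Carmen in two steps.
Carmen reaches everyone (king).
Jamal reaches everyone (king).
Chen reaches everyone (king).
Ren reaches everyone (king).
Soren reaches everyone (king).
Noor reaches everyone (king).
Wei reaches everyone (king).
Kings: Carmen, Jamal, Chen, Ren, Soren, Noor, Wei — 7.

7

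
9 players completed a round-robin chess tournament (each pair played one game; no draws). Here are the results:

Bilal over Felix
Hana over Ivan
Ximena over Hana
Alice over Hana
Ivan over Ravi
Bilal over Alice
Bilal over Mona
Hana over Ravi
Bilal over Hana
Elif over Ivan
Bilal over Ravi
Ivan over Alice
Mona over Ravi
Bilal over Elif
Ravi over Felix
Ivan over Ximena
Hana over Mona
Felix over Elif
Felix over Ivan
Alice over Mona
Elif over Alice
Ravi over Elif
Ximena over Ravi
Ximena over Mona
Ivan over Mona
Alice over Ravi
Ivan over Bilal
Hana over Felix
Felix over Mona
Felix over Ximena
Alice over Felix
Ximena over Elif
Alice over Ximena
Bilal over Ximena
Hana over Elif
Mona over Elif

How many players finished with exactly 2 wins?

3

Win totals: Felix 4, Elif 2, Ravi 2, Alice 5, Bilal 7, Ximena 4, Ivan 5, Hana 5, Mona 2.
Exactly 2: Elif, Ravi, Mona — 3 players.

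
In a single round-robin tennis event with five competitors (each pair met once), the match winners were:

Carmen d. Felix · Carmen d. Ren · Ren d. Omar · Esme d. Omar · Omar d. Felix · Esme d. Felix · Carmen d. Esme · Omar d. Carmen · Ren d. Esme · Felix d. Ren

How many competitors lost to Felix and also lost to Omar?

Felix beat: Ren.
Omar beat: Felix, Carmen.
No one was beaten by both.

0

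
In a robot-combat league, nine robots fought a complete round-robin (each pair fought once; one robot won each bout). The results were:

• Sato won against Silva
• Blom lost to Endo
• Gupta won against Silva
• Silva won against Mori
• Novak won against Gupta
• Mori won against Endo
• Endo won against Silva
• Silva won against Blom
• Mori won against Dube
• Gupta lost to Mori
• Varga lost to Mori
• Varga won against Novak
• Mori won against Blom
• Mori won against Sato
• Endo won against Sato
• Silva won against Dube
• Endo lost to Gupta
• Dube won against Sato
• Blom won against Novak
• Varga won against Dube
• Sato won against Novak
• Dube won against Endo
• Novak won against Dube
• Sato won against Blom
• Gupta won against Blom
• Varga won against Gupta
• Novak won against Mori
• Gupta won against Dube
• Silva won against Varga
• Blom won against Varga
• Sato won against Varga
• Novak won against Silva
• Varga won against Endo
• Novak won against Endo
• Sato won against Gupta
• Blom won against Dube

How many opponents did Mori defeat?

6

Mori's results: beat Dube, Sato, Varga, Blom, Endo, Gupta; lost to Novak, Silva.
That is 6 wins.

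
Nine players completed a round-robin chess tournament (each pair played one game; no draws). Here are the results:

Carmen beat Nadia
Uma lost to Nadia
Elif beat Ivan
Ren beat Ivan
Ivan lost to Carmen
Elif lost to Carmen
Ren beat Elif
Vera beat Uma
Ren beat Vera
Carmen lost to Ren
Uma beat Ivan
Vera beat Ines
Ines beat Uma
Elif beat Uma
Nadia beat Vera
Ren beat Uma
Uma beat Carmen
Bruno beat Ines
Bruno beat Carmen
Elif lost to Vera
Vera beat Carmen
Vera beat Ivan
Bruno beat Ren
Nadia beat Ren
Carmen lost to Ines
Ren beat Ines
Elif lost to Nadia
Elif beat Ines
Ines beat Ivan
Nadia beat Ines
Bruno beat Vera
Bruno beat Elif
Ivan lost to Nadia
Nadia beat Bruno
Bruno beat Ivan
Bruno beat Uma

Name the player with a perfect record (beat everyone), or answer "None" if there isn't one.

None

Highest win total is Nadia with 7 (out of 8 possible).
Nadia lost to Carmen, so no player went undefeated.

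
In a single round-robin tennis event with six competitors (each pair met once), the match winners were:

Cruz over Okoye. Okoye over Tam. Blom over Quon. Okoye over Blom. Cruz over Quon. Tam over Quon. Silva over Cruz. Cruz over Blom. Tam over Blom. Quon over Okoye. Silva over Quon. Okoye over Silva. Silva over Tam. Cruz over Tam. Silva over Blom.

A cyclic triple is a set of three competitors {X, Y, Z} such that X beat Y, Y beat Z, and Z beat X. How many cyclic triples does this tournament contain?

Win totals: Quon 1, Tam 2, Okoye 3, Silva 4, Blom 1, Cruz 4.
A competitor with w wins dominates both others in C(w,2) triples; summing gives 0 + 1 + 3 + 6 + 0 + 6 = 16 transitive triples.
Total triples C(6,3) = 20, so cyclic triples = 20 − 16 = 4.

4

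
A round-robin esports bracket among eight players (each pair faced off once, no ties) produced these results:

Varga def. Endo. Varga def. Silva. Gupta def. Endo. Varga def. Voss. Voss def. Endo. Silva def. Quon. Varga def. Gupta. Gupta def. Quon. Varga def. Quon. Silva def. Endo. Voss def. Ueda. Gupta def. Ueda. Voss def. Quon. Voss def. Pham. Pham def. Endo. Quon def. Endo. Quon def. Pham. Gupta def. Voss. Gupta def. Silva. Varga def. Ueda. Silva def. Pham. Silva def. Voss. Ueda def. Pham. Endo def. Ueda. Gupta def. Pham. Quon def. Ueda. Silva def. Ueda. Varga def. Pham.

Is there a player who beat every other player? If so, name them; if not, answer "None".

Varga has 7 wins out of 7 opponents — a perfect record.

Varga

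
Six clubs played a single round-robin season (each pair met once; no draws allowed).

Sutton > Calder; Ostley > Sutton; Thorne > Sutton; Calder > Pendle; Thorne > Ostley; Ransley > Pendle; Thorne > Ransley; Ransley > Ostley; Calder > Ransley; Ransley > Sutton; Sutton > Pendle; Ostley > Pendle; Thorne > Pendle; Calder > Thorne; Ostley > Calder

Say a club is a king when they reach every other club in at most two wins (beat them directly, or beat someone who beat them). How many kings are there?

Pendle cannot reach Thorne, Sutton, Calder, Ransley, Ostley in two steps.
Thorne reaches everyone (king).
Sutton cannot reach Ostley in two steps.
Calder reaches everyone (king).
Ransley cannot reach Thorne in two steps.
Ostley reaches everyone (king).
Kings: Thorne, Calder, Ostley — 3.

3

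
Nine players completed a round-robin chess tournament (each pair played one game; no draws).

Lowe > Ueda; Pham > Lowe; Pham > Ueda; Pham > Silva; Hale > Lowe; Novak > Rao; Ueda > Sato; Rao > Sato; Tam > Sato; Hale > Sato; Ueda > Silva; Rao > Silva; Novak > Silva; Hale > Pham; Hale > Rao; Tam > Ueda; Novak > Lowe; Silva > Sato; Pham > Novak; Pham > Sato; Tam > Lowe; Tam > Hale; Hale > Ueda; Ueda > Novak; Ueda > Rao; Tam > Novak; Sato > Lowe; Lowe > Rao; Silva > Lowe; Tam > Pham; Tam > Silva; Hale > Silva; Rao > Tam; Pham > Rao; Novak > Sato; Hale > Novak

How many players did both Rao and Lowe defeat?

Rao beat: Tam, Silva, Sato.
Lowe beat: Ueda, Rao.
No one was beaten by both.

0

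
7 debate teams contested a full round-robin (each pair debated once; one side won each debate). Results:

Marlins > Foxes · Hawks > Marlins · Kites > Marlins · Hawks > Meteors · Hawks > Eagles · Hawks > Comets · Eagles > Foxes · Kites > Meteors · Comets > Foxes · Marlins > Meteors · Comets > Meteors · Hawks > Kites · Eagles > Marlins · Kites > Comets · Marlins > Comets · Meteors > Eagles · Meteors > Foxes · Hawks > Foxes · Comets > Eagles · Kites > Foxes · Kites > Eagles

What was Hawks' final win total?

Hawks' results: beat Comets, Kites, Eagles, Marlins, Meteors, Foxes; lost to no one.
That is 6 wins.

6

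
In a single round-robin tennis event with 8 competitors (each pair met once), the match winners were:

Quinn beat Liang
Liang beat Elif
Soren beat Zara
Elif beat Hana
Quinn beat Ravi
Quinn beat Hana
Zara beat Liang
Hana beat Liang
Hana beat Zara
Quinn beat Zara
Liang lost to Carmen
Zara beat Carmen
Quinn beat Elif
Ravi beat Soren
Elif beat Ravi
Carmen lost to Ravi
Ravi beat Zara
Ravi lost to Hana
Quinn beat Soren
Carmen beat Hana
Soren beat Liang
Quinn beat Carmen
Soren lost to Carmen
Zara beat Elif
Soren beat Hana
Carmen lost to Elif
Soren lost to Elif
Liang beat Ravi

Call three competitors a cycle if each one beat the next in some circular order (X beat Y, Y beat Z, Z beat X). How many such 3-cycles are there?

Win totals: Elif 4, Soren 3, Quinn 7, Zara 3, Ravi 3, Carmen 3, Hana 3, Liang 2.
A competitor with w wins dominates both others in C(w,2) triples; summing gives 6 + 3 + 21 + 3 + 3 + 3 + 3 + 1 = 43 transitive triples.
Total triples C(8,3) = 56, so cyclic triples = 56 − 43 = 13.

13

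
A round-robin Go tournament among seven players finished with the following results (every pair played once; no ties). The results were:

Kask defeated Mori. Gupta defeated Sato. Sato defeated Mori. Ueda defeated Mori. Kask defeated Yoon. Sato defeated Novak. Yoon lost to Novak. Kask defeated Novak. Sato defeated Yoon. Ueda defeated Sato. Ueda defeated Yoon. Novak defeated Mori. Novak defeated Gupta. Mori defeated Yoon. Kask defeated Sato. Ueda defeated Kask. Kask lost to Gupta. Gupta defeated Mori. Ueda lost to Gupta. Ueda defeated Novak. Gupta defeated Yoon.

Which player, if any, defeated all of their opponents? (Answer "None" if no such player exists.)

None

Highest win total is Ueda with 5 (out of 6 possible).
Ueda lost to Gupta, so no player went undefeated.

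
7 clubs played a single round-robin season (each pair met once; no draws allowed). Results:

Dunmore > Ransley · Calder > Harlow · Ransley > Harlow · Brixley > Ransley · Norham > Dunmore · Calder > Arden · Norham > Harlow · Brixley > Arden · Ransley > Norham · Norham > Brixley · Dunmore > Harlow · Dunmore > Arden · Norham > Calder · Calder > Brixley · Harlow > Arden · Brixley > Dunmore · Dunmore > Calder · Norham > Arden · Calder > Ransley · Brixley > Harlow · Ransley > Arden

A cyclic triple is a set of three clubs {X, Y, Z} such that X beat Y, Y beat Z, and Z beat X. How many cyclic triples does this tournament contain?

4

Win totals: Calder 4, Dunmore 4, Ransley 3, Brixley 4, Arden 0, Harlow 1, Norham 5.
A club with w wins dominates both others in C(w,2) triples; summing gives 6 + 6 + 3 + 6 + 0 + 0 + 10 = 31 transitive triples.
Total triples C(7,3) = 35, so cyclic triples = 35 − 31 = 4.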